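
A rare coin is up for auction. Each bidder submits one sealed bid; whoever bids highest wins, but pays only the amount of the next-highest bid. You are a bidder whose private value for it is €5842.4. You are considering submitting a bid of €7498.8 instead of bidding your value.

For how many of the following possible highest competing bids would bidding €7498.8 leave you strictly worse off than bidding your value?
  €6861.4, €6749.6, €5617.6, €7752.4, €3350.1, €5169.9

The deviation hurts exactly when the highest competing bid lies strictly between €5842.4 and €7498.8 — overbidding then wins at a price above your value.
€6861.4: inside the interval → strictly worse (loss €1019).
€6749.6: inside the interval → strictly worse (loss €907.2).
€5617.6: below both → same outcome either way.
€7752.4: above both → same outcome either way.
€3350.1: below both → same outcome either way.
€5169.9: below both → same outcome either way.
Count: 2.

2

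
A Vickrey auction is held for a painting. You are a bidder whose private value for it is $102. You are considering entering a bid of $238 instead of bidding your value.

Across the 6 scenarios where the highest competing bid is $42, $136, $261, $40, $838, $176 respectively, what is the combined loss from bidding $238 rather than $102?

The deviation costs you only when the competing bid falls strictly between $102 and $238; elsewhere both bids give the same outcome.
$42: outcomes coincide → loss $0.
$136: truthful payoff $0, deviation payoff −$34 → loss $34.
$261: outcomes coincide → loss $0.
$40: outcomes coincide → loss $0.
$838: outcomes coincide → loss $0.
$176: truthful payoff $0, deviation payoff −$74 → loss $74.
Total loss = $34 + $74 = $108.
Truthful bidding weakly dominates here: raising your bid can only win items priced above your value, and lowering it can only forfeit items priced below.

$108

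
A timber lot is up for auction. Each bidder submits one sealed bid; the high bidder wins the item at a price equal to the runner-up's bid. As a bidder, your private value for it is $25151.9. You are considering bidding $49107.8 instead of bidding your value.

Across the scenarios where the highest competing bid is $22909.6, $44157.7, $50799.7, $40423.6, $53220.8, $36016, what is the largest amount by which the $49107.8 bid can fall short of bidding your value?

$22909.6: same outcome either way → loss $0.
$44157.7: truthful gives $0, deviation gives −$19005.8 → loss $19005.8.
$50799.7: same outcome either way → loss $0.
$40423.6: truthful gives $0, deviation gives −$15271.7 → loss $15271.7.
$53220.8: same outcome either way → loss $0.
$36016: truthful gives $0, deviation gives −$10864.1 → loss $10864.1.
Maximum loss: $19005.8.

$19005.8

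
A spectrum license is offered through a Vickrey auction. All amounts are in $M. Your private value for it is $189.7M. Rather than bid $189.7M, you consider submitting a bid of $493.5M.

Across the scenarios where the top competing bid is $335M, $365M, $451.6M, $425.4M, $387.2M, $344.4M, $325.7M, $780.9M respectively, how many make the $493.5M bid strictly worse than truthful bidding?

The deviation hurts exactly when the highest competing bid lies strictly between $189.7M and $493.5M — overbidding then wins at a price above your value.
$335M: inside the interval → strictly worse (loss $145.3M).
$365M: inside the interval → strictly worse (loss $175.3M).
$451.6M: inside the interval → strictly worse (loss $261.9M).
$425.4M: inside the interval → strictly worse (loss $235.7M).
$387.2M: inside the interval → strictly worse (loss $197.5M).
$344.4M: inside the interval → strictly worse (loss $154.7M).
$325.7M: inside the interval → strictly worse (loss $136M).
$780.9M: above both → same outcome either way.
Count: 7.

7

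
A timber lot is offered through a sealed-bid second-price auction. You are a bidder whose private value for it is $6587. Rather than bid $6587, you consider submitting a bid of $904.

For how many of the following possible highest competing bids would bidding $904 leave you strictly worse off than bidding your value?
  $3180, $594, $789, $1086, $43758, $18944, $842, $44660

2

The deviation hurts exactly when the highest competing bid lies strictly between $904 and $6587 — underbidding then forfeits a profitable win.
$3180: inside the interval → strictly worse (loss $3407).
$594: below both → same outcome either way.
$789: below both → same outcome either way.
$1086: inside the interval → strictly worse (loss $5501).
$43758: above both → same outcome either way.
$18944: above both → same outcome either way.
$842: below both → same outcome either way.
$44660: above both → same outcome either way.
Count: 2.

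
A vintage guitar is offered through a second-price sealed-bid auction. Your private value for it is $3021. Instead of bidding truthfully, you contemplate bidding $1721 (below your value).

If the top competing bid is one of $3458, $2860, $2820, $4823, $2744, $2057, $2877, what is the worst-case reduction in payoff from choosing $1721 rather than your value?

$964

$3458: same outcome either way → loss $0.
$2860: truthful gives $161, deviation gives $0 → loss $161.
$2820: truthful gives $201, deviation gives $0 → loss $201.
$4823: same outcome either way → loss $0.
$2744: truthful gives $277, deviation gives $0 → loss $277.
$2057: truthful gives $964, deviation gives $0 → loss $964.
$2877: truthful gives $144, deviation gives $0 → loss $144.
Maximum loss: $964.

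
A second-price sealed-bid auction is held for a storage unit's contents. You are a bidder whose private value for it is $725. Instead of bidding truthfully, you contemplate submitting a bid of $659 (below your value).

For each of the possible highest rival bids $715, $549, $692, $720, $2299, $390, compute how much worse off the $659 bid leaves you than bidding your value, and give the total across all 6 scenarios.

$48

The deviation costs you only when the competing bid falls strictly between $659 and $725; elsewhere both bids give the same outcome.
$715: truthful payoff $10, deviation payoff $0 → loss $10.
$549: outcomes coincide → loss $0.
$692: truthful payoff $33, deviation payoff $0 → loss $33.
$720: truthful payoff $5, deviation payoff $0 → loss $5.
$2299: outcomes coincide → loss $0.
$390: outcomes coincide → loss $0.
Total loss = $10 + $33 + $5 = $48.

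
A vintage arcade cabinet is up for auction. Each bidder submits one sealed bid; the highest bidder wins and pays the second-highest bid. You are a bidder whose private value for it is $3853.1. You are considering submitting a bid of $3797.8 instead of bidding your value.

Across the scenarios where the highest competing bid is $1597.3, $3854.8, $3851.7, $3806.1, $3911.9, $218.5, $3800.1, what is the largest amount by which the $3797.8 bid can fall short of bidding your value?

$1597.3: same outcome either way → loss $0.
$3854.8: same outcome either way → loss $0.
$3851.7: truthful gives $1.4, deviation gives $0 → loss $1.4.
$3806.1: truthful gives $47, deviation gives $0 → loss $47.
$3911.9: same outcome either way → loss $0.
$218.5: same outcome either way → loss $0.
$3800.1: truthful gives $53, deviation gives $0 → loss $53.
Maximum loss: $53.

$53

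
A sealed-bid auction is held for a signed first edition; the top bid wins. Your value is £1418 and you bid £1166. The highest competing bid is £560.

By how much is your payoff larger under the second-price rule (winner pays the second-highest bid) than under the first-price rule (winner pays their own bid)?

You have the highest bid, so you win under either rule.
Second-price: pay £560 → payoff £858.
First-price: pay your own bid £1166 → payoff £252.
Difference = £858 − (£252) = £606.

£606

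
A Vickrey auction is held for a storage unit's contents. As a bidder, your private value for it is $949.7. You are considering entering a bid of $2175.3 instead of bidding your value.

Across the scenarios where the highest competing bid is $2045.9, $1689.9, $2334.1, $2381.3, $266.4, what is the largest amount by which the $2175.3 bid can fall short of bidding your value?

$2045.9: truthful gives $0, deviation gives −$1096.2 → loss $1096.2.
$1689.9: truthful gives $0, deviation gives −$740.2 → loss $740.2.
$2334.1: same outcome either way → loss $0.
$2381.3: same outcome either way → loss $0.
$266.4: same outcome either way → loss $0.
Maximum loss: $1096.2.

$1096.2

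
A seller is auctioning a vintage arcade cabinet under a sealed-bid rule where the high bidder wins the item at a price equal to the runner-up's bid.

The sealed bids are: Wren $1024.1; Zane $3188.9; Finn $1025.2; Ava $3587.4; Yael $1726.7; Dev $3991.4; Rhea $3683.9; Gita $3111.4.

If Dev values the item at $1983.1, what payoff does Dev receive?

Highest bid: Dev at $3991.4, so Dev wins.
Second-highest bid: Rhea at $3683.9 — that is the price the winner pays.
Dev's payoff = value − price = $1983.1 − $3683.9 = −$1700.8.

−$1700.8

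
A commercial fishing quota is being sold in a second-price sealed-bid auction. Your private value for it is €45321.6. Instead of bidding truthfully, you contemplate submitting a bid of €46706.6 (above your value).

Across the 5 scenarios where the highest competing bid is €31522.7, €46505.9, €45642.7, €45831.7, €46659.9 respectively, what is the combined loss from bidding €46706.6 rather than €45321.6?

The deviation costs you only when the competing bid falls strictly between €45321.6 and €46706.6; elsewhere both bids give the same outcome.
€31522.7: outcomes coincide → loss €0.
€46505.9: truthful payoff €0, deviation payoff −€1184.3 → loss €1184.3.
€45642.7: truthful payoff €0, deviation payoff −€321.1 → loss €321.1.
€45831.7: truthful payoff €0, deviation payoff −€510.1 → loss €510.1.
€46659.9: truthful payoff €0, deviation payoff −€1338.3 → loss €1338.3.
Total loss = €1184.3 + €321.1 + €510.1 + €1338.3 = €3353.8.

€3353.8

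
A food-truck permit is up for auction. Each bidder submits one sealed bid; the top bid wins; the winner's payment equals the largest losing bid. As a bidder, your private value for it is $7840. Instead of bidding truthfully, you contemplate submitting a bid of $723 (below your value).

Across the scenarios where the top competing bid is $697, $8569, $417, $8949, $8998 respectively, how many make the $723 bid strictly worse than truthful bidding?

The deviation hurts exactly when the highest competing bid lies strictly between $723 and $7840 — underbidding then forfeits a profitable win.
$697: below both → same outcome either way.
$8569: above both → same outcome either way.
$417: below both → same outcome either way.
$8949: above both → same outcome either way.
$8998: above both → same outcome either way.
Count: 0.

0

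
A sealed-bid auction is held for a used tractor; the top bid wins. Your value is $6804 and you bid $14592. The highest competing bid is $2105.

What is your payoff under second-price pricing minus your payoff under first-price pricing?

$12487

You have the highest bid, so you win under either rule.
Second-price: pay $2105 → payoff $4699.
First-price: pay your own bid $14592 → payoff −$7788.
Difference = $4699 − (−$7788) = $12487.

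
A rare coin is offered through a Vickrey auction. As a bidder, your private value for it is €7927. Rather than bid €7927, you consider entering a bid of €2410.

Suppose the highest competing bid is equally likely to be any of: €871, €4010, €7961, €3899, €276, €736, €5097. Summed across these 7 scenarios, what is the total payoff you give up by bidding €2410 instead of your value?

The deviation costs you only when the competing bid falls strictly between €2410 and €7927; elsewhere both bids give the same outcome.
€871: outcomes coincide → loss €0.
€4010: truthful payoff €3917, deviation payoff €0 → loss €3917.
€7961: outcomes coincide → loss €0.
€3899: truthful payoff €4028, deviation payoff €0 → loss €4028.
€276: outcomes coincide → loss €0.
€736: outcomes coincide → loss €0.
€5097: truthful payoff €2830, deviation payoff €0 → loss €2830.
Total loss = €3917 + €4028 + €2830 = €10775.

€10775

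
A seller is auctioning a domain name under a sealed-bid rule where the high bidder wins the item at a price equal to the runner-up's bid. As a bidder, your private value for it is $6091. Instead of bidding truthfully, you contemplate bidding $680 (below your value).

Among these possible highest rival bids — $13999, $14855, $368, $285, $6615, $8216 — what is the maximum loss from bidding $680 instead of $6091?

$13999: same outcome either way → loss $0.
$14855: same outcome either way → loss $0.
$368: same outcome either way → loss $0.
$285: same outcome either way → loss $0.
$6615: same outcome either way → loss $0.
$8216: same outcome either way → loss $0.
Maximum loss: $0.

$0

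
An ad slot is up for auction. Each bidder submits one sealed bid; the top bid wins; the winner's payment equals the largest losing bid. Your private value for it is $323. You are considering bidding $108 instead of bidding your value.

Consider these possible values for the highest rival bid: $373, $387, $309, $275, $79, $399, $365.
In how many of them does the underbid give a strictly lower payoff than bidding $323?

The deviation hurts exactly when the highest competing bid lies strictly between $108 and $323 — underbidding then forfeits a profitable win.
$373: above both → same outcome either way.
$387: above both → same outcome either way.
$309: inside the interval → strictly worse (loss $14).
$275: inside the interval → strictly worse (loss $48).
$79: below both → same outcome either way.
$399: above both → same outcome either way.
$365: above both → same outcome either way.
Count: 2.

2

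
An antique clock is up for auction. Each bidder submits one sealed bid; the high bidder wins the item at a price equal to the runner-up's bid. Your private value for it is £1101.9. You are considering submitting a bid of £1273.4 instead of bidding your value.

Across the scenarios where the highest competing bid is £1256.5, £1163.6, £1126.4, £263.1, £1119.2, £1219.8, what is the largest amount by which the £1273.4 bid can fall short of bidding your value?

£154.6

£1256.5: truthful gives £0, deviation gives −£154.6 → loss £154.6.
£1163.6: truthful gives £0, deviation gives −£61.7 → loss £61.7.
£1126.4: truthful gives £0, deviation gives −£24.5 → loss £24.5.
£263.1: same outcome either way → loss £0.
£1119.2: truthful gives £0, deviation gives −£17.3 → loss £17.3.
£1219.8: truthful gives £0, deviation gives −£117.9 → loss £117.9.
Maximum loss: £154.6.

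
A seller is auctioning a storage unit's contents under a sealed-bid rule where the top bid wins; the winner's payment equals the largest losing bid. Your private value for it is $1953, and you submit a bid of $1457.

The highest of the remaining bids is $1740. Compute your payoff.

Your bid $1457 is below the highest competing bid $1740, so you lose.
A losing bidder pays nothing and receives nothing: payoff = $0.

$0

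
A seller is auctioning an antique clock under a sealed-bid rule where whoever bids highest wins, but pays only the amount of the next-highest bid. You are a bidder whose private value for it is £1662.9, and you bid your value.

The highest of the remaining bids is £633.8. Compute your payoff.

£1029.1

Your bid £1662.9 exceeds the highest competing bid £633.8, so you win.
In a second-price auction the winner pays the second-highest bid, £633.8.
Payoff = value − price = £1662.9 − £633.8 = £1029.1.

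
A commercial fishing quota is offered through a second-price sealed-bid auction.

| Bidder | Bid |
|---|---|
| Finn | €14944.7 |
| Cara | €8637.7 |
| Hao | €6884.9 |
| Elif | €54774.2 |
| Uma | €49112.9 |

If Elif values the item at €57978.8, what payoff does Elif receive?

€8865.9

Highest bid: Elif at €54774.2, so Elif wins.
Second-highest bid: Uma at €49112.9 — that is the price the winner pays.
Elif's payoff = value − price = €57978.8 − €49112.9 = €8865.9.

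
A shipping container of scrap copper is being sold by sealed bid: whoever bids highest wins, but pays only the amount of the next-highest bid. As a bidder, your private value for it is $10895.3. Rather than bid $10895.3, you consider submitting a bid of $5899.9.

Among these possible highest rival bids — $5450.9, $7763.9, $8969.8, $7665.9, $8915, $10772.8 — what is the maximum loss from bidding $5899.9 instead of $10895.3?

$5450.9: same outcome either way → loss $0.
$7763.9: truthful gives $3131.4, deviation gives $0 → loss $3131.4.
$8969.8: truthful gives $1925.5, deviation gives $0 → loss $1925.5.
$7665.9: truthful gives $3229.4, deviation gives $0 → loss $3229.4.
$8915: truthful gives $1980.3, deviation gives $0 → loss $1980.3.
$10772.8: truthful gives $122.5, deviation gives $0 → loss $122.5.
Maximum loss: $3229.4.

$3229.4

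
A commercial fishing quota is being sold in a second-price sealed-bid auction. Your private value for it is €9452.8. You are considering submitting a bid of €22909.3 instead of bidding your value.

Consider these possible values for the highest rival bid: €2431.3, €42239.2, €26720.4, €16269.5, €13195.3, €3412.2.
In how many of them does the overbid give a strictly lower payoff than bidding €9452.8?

The deviation hurts exactly when the highest competing bid lies strictly between €9452.8 and €22909.3 — overbidding then wins at a price above your value.
€2431.3: below both → same outcome either way.
€42239.2: above both → same outcome either way.
€26720.4: above both → same outcome either way.
€16269.5: inside the interval → strictly worse (loss €6816.7).
€13195.3: inside the interval → strictly worse (loss €3742.5).
€3412.2: below both → same outcome either way.
Count: 2.

2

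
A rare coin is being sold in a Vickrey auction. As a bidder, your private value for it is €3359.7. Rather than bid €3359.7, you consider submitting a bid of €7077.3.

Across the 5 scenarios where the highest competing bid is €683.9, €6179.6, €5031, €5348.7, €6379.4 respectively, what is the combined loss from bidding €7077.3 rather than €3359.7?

€9499.9

The deviation costs you only when the competing bid falls strictly between €3359.7 and €7077.3; elsewhere both bids give the same outcome.
€683.9: outcomes coincide → loss €0.
€6179.6: truthful payoff €0, deviation payoff −€2819.9 → loss €2819.9.
€5031: truthful payoff €0, deviation payoff −€1671.3 → loss €1671.3.
€5348.7: truthful payoff €0, deviation payoff −€1989 → loss €1989.
€6379.4: truthful payoff €0, deviation payoff −€3019.7 → loss €3019.7.
Total loss = €2819.9 + €1671.3 + €1989 + €3019.7 = €9499.9.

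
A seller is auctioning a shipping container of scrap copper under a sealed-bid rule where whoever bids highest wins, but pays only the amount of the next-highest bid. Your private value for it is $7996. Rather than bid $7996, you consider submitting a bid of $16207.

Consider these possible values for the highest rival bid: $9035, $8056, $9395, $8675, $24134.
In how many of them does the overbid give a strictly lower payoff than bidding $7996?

The deviation hurts exactly when the highest competing bid lies strictly between $7996 and $16207 — overbidding then wins at a price above your value.
$9035: inside the interval → strictly worse (loss $1039).
$8056: inside the interval → strictly worse (loss $60).
$9395: inside the interval → strictly worse (loss $1399).
$8675: inside the interval → strictly worse (loss $679).
$24134: above both → same outcome either way.
Count: 4.

4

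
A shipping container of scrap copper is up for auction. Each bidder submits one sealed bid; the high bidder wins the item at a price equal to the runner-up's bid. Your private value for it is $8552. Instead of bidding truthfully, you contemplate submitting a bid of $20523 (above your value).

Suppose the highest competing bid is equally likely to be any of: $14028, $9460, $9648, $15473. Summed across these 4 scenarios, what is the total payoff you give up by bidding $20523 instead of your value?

$14401

The deviation costs you only when the competing bid falls strictly between $8552 and $20523; elsewhere both bids give the same outcome.
$14028: truthful payoff $0, deviation payoff −$5476 → loss $5476.
$9460: truthful payoff $0, deviation payoff −$908 → loss $908.
$9648: truthful payoff $0, deviation payoff −$1096 → loss $1096.
$15473: truthful payoff $0, deviation payoff −$6921 → loss $6921.
Total loss = $5476 + $908 + $1096 + $6921 = $14401.
Because the price is fixed by the runner-up's bid, deviating from your value can only change a good outcome into a bad one — never the reverse.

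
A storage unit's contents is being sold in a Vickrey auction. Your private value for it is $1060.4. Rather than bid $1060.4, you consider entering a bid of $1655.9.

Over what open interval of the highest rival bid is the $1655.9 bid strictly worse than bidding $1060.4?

If the competing bid is below $1060.4, both bids win at the same price — no difference.
If it is above $1655.9, both bids lose — no difference.
If it lies strictly between $1060.4 and $1655.9, bidding your value loses (payoff 0) while bidding $1655.9 wins at a price above your value (payoff negative).
So the deviation strictly hurts on the open interval ($1060.4, $1655.9).

($1060.4, $1655.9)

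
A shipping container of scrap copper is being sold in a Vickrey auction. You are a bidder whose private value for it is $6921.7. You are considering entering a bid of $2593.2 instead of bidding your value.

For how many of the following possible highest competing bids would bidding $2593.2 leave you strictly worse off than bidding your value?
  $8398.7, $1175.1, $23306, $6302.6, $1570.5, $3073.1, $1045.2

2

The deviation hurts exactly when the highest competing bid lies strictly between $2593.2 and $6921.7 — underbidding then forfeits a profitable win.
$8398.7: above both → same outcome either way.
$1175.1: below both → same outcome either way.
$23306: above both → same outcome either way.
$6302.6: inside the interval → strictly worse (loss $619.1).
$1570.5: below both → same outcome either way.
$3073.1: inside the interval → strictly worse (loss $3848.6).
$1045.2: below both → same outcome either way.
Count: 2.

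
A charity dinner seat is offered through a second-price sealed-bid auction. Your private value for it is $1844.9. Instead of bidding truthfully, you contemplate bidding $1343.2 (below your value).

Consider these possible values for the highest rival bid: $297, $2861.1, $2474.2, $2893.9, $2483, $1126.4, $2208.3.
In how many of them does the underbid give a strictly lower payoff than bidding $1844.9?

The deviation hurts exactly when the highest competing bid lies strictly between $1343.2 and $1844.9 — underbidding then forfeits a profitable win.
$297: below both → same outcome either way.
$2861.1: above both → same outcome either way.
$2474.2: above both → same outcome either way.
$2893.9: above both → same outcome either way.
$2483: above both → same outcome either way.
$1126.4: below both → same outcome either way.
$2208.3: above both → same outcome either way.
Count: 0.

0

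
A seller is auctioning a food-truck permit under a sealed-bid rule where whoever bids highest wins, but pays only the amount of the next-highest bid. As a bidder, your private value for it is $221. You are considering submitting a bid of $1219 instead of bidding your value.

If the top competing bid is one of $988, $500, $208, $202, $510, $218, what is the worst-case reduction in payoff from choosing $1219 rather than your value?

$767

$988: truthful gives $0, deviation gives −$767 → loss $767.
$500: truthful gives $0, deviation gives −$279 → loss $279.
$208: same outcome either way → loss $0.
$202: same outcome either way → loss $0.
$510: truthful gives $0, deviation gives −$289 → loss $289.
$218: same outcome either way → loss $0.
Maximum loss: $767.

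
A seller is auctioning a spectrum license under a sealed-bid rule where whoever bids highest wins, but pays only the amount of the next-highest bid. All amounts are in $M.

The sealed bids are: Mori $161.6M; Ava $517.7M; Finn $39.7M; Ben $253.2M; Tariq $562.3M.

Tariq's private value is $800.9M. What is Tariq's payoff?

Highest bid: Tariq at $562.3M, so Tariq wins.
Second-highest bid: Ava at $517.7M — that is the price the winner pays.
Tariq's payoff = value − price = $800.9M − $517.7M = $283.2M.

$283.2M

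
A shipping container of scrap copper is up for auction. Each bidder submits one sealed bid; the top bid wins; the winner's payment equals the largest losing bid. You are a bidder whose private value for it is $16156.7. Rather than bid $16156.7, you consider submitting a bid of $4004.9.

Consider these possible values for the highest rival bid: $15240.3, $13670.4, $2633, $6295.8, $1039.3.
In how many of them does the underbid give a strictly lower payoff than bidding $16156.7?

The deviation hurts exactly when the highest competing bid lies strictly between $4004.9 and $16156.7 — underbidding then forfeits a profitable win.
$15240.3: inside the interval → strictly worse (loss $916.4).
$13670.4: inside the interval → strictly worse (loss $2486.3).
$2633: below both → same outcome either way.
$6295.8: inside the interval → strictly worse (loss $9860.9).
$1039.3: below both → same outcome either way.
Count: 3.

3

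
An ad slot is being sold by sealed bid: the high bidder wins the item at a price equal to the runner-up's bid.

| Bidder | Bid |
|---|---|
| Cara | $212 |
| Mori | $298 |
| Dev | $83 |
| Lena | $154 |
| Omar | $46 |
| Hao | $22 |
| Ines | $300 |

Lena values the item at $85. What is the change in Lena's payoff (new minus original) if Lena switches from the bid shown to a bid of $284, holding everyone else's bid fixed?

The highest bid among the other bidders is $300; Lena's bid doesn't change that.
Original bid $154: Lena is not highest (top rival bid is $300); payoff $0.
Alternative bid $284: Lena is not highest (top rival bid is $300); payoff $0.
Change in payoff = $0 − ($0) = $0.

$0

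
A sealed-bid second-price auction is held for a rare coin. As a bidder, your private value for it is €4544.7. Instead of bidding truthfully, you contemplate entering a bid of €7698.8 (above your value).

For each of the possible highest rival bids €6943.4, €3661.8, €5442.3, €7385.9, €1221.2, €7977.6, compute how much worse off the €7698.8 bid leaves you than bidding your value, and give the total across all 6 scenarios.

The deviation costs you only when the competing bid falls strictly between €4544.7 and €7698.8; elsewhere both bids give the same outcome.
€6943.4: truthful payoff €0, deviation payoff −€2398.7 → loss €2398.7.
€3661.8: outcomes coincide → loss €0.
€5442.3: truthful payoff €0, deviation payoff −€897.6 → loss €897.6.
€7385.9: truthful payoff €0, deviation payoff −€2841.2 → loss €2841.2.
€1221.2: outcomes coincide → loss €0.
€7977.6: outcomes coincide → loss €0.
Total loss = €2398.7 + €897.6 + €2841.2 = €6137.5.

€6137.5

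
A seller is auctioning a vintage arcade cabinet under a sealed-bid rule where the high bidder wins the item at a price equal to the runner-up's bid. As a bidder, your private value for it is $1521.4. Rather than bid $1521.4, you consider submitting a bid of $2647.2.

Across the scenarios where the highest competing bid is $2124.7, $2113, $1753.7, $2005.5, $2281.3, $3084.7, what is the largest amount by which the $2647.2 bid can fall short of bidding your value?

$759.9

$2124.7: truthful gives $0, deviation gives −$603.3 → loss $603.3.
$2113: truthful gives $0, deviation gives −$591.6 → loss $591.6.
$1753.7: truthful gives $0, deviation gives −$232.3 → loss $232.3.
$2005.5: truthful gives $0, deviation gives −$484.1 → loss $484.1.
$2281.3: truthful gives $0, deviation gives −$759.9 → loss $759.9.
$3084.7: same outcome either way → loss $0.
Maximum loss: $759.9.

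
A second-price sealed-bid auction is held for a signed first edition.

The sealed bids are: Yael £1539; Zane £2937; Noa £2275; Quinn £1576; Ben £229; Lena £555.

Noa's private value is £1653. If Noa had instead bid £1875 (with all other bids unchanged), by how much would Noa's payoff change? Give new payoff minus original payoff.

£0

The highest bid among the other bidders is £2937; Noa's bid doesn't change that.
Original bid £2275: Noa is not highest (top rival bid is £2937); payoff £0.
Alternative bid £1875: Noa is not highest (top rival bid is £2937); payoff £0.
Change in payoff = £0 − (£0) = £0.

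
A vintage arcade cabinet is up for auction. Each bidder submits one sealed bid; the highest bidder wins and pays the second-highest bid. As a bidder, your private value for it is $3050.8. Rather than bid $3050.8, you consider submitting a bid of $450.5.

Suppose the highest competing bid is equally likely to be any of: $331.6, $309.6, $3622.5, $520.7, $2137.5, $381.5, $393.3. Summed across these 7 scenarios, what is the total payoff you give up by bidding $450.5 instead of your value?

$3443.4

The deviation costs you only when the competing bid falls strictly between $450.5 and $3050.8; elsewhere both bids give the same outcome.
$331.6: outcomes coincide → loss $0.
$309.6: outcomes coincide → loss $0.
$3622.5: outcomes coincide → loss $0.
$520.7: truthful payoff $2530.1, deviation payoff $0 → loss $2530.1.
$2137.5: truthful payoff $913.3, deviation payoff $0 → loss $913.3.
$381.5: outcomes coincide → loss $0.
$393.3: outcomes coincide → loss $0.
Total loss = $2530.1 + $913.3 = $3443.4.
In a second-price auction your bid sets only whether you win, not what you pay, so bidding your true value is weakly dominant.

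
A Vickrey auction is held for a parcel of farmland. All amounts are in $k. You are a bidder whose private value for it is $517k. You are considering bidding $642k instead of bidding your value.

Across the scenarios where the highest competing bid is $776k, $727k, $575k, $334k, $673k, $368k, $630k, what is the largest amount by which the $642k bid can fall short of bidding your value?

$776k: same outcome either way → loss $0k.
$727k: same outcome either way → loss $0k.
$575k: truthful gives $0k, deviation gives −$58k → loss $58k.
$334k: same outcome either way → loss $0k.
$673k: same outcome either way → loss $0k.
$368k: same outcome either way → loss $0k.
$630k: truthful gives $0k, deviation gives −$113k → loss $113k.
Maximum loss: $113k.

$113k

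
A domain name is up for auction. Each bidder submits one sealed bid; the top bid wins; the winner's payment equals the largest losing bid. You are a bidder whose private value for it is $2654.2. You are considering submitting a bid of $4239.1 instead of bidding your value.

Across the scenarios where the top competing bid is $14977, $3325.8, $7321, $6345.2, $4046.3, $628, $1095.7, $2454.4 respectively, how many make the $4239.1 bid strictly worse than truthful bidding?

The deviation hurts exactly when the highest competing bid lies strictly between $2654.2 and $4239.1 — overbidding then wins at a price above your value.
$14977: above both → same outcome either way.
$3325.8: inside the interval → strictly worse (loss $671.6).
$7321: above both → same outcome either way.
$6345.2: above both → same outcome either way.
$4046.3: inside the interval → strictly worse (loss $1392.1).
$628: below both → same outcome either way.
$1095.7: below both → same outcome either way.
$2454.4: below both → same outcome either way.
Count: 2.

2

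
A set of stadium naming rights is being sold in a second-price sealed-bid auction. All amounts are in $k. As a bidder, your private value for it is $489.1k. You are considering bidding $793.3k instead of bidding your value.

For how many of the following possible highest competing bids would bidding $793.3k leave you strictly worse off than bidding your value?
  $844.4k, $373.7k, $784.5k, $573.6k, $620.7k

The deviation hurts exactly when the highest competing bid lies strictly between $489.1k and $793.3k — overbidding then wins at a price above your value.
$844.4k: above both → same outcome either way.
$373.7k: below both → same outcome either way.
$784.5k: inside the interval → strictly worse (loss $295.4k).
$573.6k: inside the interval → strictly worse (loss $84.5k).
$620.7k: inside the interval → strictly worse (loss $131.6k).
Count: 3.

3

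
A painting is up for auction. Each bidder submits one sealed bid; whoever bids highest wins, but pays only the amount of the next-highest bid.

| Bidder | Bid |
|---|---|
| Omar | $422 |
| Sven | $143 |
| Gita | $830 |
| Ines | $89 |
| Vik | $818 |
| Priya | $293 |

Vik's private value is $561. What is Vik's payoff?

Highest bid: Gita at $830, so Gita wins.
Second-highest bid: Vik at $818 — that is the price the winner pays.
Vik did not win, so Vik pays nothing and receives nothing: payoff $0.

$0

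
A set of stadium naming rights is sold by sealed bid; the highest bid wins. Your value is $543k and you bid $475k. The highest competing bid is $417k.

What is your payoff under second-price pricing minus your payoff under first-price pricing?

$58k

You have the highest bid, so you win under either rule.
Second-price: pay $417k → payoff $126k.
First-price: pay your own bid $475k → payoff $68k.
Difference = $126k − ($68k) = $58k.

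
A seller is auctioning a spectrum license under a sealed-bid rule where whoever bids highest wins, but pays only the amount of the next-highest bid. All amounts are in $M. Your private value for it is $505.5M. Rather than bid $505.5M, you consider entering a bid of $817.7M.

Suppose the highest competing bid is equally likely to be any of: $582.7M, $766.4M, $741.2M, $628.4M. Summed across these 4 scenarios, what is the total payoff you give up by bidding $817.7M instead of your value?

$696.7M

The deviation costs you only when the competing bid falls strictly between $505.5M and $817.7M; elsewhere both bids give the same outcome.
$582.7M: truthful payoff $0M, deviation payoff −$77.2M → loss $77.2M.
$766.4M: truthful payoff $0M, deviation payoff −$260.9M → loss $260.9M.
$741.2M: truthful payoff $0M, deviation payoff −$235.7M → loss $235.7M.
$628.4M: truthful payoff $0M, deviation payoff −$122.9M → loss $122.9M.
Total loss = $77.2M + $260.9M + $235.7M + $122.9M = $696.7M.
Truthful bidding weakly dominates here: raising your bid can only win items priced above your value, and lowering it can only forfeit items priced below.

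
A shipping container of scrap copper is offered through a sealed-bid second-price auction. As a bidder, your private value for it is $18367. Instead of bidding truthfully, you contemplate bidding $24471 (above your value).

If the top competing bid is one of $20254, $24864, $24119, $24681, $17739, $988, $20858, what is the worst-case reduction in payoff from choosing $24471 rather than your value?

$20254: truthful gives $0, deviation gives −$1887 → loss $1887.
$24864: same outcome either way → loss $0.
$24119: truthful gives $0, deviation gives −$5752 → loss $5752.
$24681: same outcome either way → loss $0.
$17739: same outcome either way → loss $0.
$988: same outcome either way → loss $0.
$20858: truthful gives $0, deviation gives −$2491 → loss $2491.
Maximum loss: $5752.

$5752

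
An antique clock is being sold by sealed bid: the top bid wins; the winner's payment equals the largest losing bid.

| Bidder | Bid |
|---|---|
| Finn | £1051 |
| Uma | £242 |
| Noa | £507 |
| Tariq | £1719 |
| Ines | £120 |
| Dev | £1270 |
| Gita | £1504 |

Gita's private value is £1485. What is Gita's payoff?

Highest bid: Tariq at £1719, so Tariq wins.
Second-highest bid: Gita at £1504 — that is the price the winner pays.
Gita did not win, so Gita pays nothing and receives nothing: payoff £0.

£0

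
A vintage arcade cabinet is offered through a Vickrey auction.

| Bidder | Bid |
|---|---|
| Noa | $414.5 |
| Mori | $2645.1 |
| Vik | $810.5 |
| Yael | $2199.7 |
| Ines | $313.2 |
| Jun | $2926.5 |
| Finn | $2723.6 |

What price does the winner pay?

Highest bid: Jun at $2926.5, so Jun wins.
Second-highest bid: Finn at $2723.6 — that is the price the winner pays.

$2723.6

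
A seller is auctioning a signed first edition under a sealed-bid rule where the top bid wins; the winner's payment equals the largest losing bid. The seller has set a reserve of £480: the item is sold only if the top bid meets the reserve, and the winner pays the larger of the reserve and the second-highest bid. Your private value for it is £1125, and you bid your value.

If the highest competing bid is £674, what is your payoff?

£451

Your bid £1125 is the highest and exceeds the reserve.
Price = max(second-highest bid, reserve) = max(£674, £480) = £674.
Payoff = £1125 − £674 = £451.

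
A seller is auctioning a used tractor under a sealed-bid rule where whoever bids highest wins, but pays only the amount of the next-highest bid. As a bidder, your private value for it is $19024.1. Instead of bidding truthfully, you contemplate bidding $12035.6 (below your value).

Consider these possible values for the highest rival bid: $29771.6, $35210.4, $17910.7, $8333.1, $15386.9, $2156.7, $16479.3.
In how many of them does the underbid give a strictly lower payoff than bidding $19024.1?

3

The deviation hurts exactly when the highest competing bid lies strictly between $12035.6 and $19024.1 — underbidding then forfeits a profitable win.
$29771.6: above both → same outcome either way.
$35210.4: above both → same outcome either way.
$17910.7: inside the interval → strictly worse (loss $1113.4).
$8333.1: below both → same outcome either way.
$15386.9: inside the interval → strictly worse (loss $3637.2).
$2156.7: below both → same outcome either way.
$16479.3: inside the interval → strictly worse (loss $2544.8).
Count: 3.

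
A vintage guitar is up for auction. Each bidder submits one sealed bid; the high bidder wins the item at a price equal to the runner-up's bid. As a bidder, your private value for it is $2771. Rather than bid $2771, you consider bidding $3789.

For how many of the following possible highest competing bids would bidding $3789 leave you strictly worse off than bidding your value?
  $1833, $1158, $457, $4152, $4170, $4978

The deviation hurts exactly when the highest competing bid lies strictly between $2771 and $3789 — overbidding then wins at a price above your value.
$1833: below both → same outcome either way.
$1158: below both → same outcome either way.
$457: below both → same outcome either way.
$4152: above both → same outcome either way.
$4170: above both → same outcome either way.
$4978: above both → same outcome either way.
Count: 0.

0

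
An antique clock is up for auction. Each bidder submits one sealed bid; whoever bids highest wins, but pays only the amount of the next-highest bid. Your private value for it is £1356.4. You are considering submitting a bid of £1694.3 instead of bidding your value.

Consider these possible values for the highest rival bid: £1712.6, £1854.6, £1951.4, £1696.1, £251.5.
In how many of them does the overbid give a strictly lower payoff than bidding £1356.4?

0

The deviation hurts exactly when the highest competing bid lies strictly between £1356.4 and £1694.3 — overbidding then wins at a price above your value.
£1712.6: above both → same outcome either way.
£1854.6: above both → same outcome either way.
£1951.4: above both → same outcome either way.
£1696.1: above both → same outcome either way.
£251.5: below both → same outcome either way.
Count: 0.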